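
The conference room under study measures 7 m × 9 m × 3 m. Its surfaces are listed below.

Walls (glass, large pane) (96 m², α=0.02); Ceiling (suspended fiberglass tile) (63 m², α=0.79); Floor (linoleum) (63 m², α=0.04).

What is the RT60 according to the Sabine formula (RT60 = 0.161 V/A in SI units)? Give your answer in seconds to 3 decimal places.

0.561 s

A = Σ Sᵢαᵢ = 96*0.02 + 63*0.79 + 63*0.04 = 54.210 sabins.
V = 7·9·3 = 189 m³.
RT60 = 0.161 · V / A = 0.161 × 189 / 54.210 = 0.561 s.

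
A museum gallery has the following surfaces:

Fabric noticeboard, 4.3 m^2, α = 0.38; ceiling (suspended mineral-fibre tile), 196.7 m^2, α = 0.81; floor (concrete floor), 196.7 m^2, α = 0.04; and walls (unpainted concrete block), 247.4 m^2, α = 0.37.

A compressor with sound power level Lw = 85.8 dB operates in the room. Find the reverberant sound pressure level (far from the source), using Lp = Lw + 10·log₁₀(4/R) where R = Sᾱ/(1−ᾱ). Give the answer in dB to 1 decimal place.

65.4 dB

Σ(Sᵢαᵢ) = 4.3·0.38 + 196.7·0.81 + 196.7·0.04 + 247.4·0.37 = 260.367; total area S = 645.1 m^2.
ᾱ = 0.4036, so room constant R = A/(1−ᾱ) = 436.564 m^2.
Lp = 85.8 + 10·log₁₀(4/436.564) = 85.8 + (-20.38) = 65.4 dB.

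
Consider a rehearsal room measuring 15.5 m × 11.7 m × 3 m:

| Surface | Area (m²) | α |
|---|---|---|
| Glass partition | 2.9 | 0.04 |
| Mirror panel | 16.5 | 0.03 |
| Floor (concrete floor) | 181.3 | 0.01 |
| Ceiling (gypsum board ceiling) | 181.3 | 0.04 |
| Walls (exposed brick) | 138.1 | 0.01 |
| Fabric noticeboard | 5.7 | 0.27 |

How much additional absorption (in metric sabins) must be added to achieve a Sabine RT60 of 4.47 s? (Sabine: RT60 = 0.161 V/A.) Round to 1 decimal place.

Total absorption A₁ = 2.9×0.04 + 16.5×0.03 + 181.3×0.01 + 181.3×0.04 + 138.1×0.01 + 5.7×0.27
  = 0.116 + 0.495 + 1.813 + 7.252 + 1.381 + 1.539 = 12.596 m² sabins.
Target A₂ = 0.161·544.05/4.47 = 19.596 sabins (V = 544.05 m³).
Additional absorption ΔA = 19.596 − 12.596 = 7.0 sabins.

7.0 sabins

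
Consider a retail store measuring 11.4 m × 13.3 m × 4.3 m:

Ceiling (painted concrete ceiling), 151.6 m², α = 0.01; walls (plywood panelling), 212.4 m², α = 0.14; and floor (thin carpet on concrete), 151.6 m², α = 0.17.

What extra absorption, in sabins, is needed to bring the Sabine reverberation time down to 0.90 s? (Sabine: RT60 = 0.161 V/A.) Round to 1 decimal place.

59.6 sabins

Equivalent absorption area: A₁ = 151.6·0.01 + 212.4·0.14 + 151.6·0.17 = 57.024 m².
For T = 0.90 s, need A₂ = 0.161·V/T = 0.161·651.966/0.90 = 116.629 sabins.
ΔA = A₂ − A₁ = 116.629 − 57.024 = 59.6 sabins.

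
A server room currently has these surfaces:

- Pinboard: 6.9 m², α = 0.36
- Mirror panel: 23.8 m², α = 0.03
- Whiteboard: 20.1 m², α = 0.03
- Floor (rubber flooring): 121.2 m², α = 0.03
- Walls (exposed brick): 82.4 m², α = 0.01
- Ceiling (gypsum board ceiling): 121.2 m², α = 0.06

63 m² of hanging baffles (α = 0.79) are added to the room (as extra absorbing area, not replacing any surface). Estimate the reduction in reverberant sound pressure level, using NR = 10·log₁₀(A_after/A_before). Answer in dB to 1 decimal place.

6.2 dB

Total absorption A_before = 6.9×0.36 + 23.8×0.03 + 20.1×0.03 + 121.2×0.03 + 82.4×0.01 + 121.2×0.06
  = 2.484 + 0.714 + 0.603 + 3.636 + 0.824 + 7.272 = 15.533 m² sabins.
Treatment contributes 63·0.79 = 49.770 sabins.
New total A_after = 65.303 sabins.
NR = 10·log₁₀(65.303/15.533) = 6.2 dB.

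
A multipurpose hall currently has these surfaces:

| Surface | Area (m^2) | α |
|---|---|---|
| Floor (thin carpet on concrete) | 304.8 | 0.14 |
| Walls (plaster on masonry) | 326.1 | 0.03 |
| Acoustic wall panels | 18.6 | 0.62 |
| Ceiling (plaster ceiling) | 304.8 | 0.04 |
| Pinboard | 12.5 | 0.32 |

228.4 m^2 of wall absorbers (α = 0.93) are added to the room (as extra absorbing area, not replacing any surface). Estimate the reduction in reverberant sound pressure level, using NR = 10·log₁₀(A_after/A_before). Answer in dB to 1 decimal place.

5.6 dB

Equivalent absorption area: A_before = 304.8*0.14 + 326.1*0.03 + 18.6*0.62 + 304.8*0.04 + 12.5*0.32 = 80.179 m^2.
Added absorption = 228.4 × 0.93 = 212.412 sabins.
A_after = 80.179 + 212.412 = 292.591 sabins.
Reduction = 10 log₁₀(A_after/A_before) = 10 log₁₀(3.6492) = 5.6 dB.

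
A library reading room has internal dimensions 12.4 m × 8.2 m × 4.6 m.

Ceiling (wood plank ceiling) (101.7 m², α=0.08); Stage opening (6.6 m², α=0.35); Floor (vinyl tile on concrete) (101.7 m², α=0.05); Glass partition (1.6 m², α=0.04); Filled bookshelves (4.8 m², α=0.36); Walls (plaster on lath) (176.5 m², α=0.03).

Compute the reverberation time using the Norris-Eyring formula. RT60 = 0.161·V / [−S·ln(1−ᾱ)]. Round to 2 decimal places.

S = Σ Sᵢ = 392.9 m².
Σ(Sᵢαᵢ) = 101.7·0.08 + 6.6·0.35 + 101.7·0.05 + 1.6·0.04 + 4.8·0.36 + 176.5·0.03 = 22.618.
Mean coefficient ᾱ = A/S = 0.0576.
−S·ln(1−ᾱ) = −392.9 × ln(1 − 0.0576) = 23.309.
V = 12.4 × 8.2 × 4.6 = 467.728 m³.
T = 0.161·V/[−S·ln(1−ᾱ)] = 0.161·467.728/23.309 = 3.23 s.

3.23 seconds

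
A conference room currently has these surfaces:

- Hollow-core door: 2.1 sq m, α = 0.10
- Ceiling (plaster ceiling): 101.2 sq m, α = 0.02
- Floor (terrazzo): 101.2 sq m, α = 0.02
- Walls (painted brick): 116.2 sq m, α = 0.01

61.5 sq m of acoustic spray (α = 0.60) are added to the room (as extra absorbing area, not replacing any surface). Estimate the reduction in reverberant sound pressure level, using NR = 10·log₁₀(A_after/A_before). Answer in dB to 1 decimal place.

Equivalent absorption area: A_before = 2.1*0.10 + 101.2*0.02 + 101.2*0.02 + 116.2*0.01 = 5.420 sq m.
Added absorption = 61.5 × 0.60 = 36.900 sabins.
A_after = 5.420 + 36.900 = 42.320 sabins.
NR = 10·log₁₀(42.320/5.420) = 8.9 dB.

8.9 dB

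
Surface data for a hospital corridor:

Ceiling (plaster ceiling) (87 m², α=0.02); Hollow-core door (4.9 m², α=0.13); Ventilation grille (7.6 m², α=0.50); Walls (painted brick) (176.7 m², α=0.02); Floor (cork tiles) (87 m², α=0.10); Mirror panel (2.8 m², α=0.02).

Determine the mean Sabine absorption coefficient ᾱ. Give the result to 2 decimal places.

0.05

S = Σ Sᵢ = 87 + 4.9 + 7.6 + 176.7 + 87 + 2.8 = 366.0 m².
A = 87×0.02 + 4.9×0.13 + 7.6×0.50 + 176.7×0.02 + 87×0.10 + 2.8×0.02 = 18.467 sabins.
ᾱ = A/S = 0.05.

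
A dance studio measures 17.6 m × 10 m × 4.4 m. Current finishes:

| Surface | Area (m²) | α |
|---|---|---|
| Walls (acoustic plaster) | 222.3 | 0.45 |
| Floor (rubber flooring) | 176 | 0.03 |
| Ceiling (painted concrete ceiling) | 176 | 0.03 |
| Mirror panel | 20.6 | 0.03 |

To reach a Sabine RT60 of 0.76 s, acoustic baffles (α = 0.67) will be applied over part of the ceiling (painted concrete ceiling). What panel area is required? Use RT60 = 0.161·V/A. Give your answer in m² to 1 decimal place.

Equivalent absorption area: A₁ = 222.3*0.45 + 176*0.03 + 176*0.03 + 20.6*0.03 = 111.213 m².
Required A₂ = 0.161·774.4/0.76 = 164.051 sabins.
Absorption to add: 164.051 − 111.213 = 52.838 sabins.
Each m² of panel replacing the ceiling (painted concrete ceiling) adds (0.67 − 0.03) = 0.64 sabins.
Area = ΔA/Δα = 52.838/0.64 = 82.6 m².

82.6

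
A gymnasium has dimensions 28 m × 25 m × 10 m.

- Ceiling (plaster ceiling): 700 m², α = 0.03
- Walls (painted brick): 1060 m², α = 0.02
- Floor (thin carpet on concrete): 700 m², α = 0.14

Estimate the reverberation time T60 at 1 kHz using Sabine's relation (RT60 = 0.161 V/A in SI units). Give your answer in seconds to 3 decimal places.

8.039 s

Summing Sᵢαᵢ: 21.000 + 21.200 + 98.000 → A = 140.200 sabins.
Volume V = 28 × 25 × 10 = 7000 m³.
Sabine: RT60 = 0.161 × 7000 / 140.200 = 8.039 s.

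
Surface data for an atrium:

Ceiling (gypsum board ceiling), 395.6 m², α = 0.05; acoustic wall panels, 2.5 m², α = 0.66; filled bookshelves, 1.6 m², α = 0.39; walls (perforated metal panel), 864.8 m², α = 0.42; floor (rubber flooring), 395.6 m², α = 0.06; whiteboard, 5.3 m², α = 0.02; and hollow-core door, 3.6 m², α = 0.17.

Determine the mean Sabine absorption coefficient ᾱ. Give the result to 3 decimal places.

0.245

Total surface area S = 1669.0 m².
A = 395.6·0.05 + 2.5·0.66 + 1.6·0.39 + 864.8·0.42 + 395.6·0.06 + 5.3·0.02 + 3.6·0.17 = 409.724 sabins.
ᾱ = 409.724 / 1669.0 = 0.245.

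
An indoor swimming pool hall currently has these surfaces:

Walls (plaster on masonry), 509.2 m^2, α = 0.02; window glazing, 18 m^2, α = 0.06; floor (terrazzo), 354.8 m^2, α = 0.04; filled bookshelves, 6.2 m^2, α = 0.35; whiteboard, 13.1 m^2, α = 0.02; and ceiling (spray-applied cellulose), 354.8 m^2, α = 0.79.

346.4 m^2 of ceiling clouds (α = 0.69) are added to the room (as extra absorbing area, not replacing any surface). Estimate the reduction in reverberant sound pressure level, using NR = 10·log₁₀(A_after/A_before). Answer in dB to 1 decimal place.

Total absorption A_before = 509.2·0.02 + 18·0.06 + 354.8·0.04 + 6.2·0.35 + 13.1·0.02 + 354.8·0.79
  = 10.184 + 1.080 + 14.192 + 2.170 + 0.262 + 280.292 = 308.180 m^2 sabins.
Treatment contributes 346.4·0.69 = 239.016 sabins.
A_after = 308.180 + 239.016 = 547.196 sabins.
Reduction = 10 log₁₀(A_after/A_before) = 10 log₁₀(1.7756) = 2.5 dB.

2.5 dB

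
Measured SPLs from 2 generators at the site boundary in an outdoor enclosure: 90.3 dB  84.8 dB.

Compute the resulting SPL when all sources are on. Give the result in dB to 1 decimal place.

91.4 dB

Sum in the linear (power) domain: Σ 10^(Lᵢ/10) = 10^(90.3/10) + 10^(84.8/10) = 1.374e+09.
L_total = 10·log₁₀(1.374e+09) = 91.4 dB.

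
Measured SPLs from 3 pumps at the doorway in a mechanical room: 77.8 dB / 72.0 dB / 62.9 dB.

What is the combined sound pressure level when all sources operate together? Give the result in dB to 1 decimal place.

Converting to relative power and adding: 10^(77.8/10) + 10^(72.0/10) + 10^(62.9/10) = 7.805e+07.
Combined level = 10 log₁₀(7.805e+07) = 78.9 dB.

78.9 dB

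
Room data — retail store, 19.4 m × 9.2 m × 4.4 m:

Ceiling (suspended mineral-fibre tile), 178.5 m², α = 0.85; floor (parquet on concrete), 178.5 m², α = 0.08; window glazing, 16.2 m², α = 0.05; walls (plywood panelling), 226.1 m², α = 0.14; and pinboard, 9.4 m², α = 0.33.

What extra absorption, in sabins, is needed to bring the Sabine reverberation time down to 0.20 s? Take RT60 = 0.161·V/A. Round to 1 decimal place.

430.6 sabins

Summing Sᵢαᵢ: 151.725 + 14.280 + 0.810 + 31.654 + 3.102 → A₁ = 201.571 sabins.
For T = 0.20 s, need A₂ = 0.161·V/T = 0.161·785.312/0.20 = 632.176 sabins.
ΔA = A₂ − A₁ = 632.176 − 201.571 = 430.6 sabins.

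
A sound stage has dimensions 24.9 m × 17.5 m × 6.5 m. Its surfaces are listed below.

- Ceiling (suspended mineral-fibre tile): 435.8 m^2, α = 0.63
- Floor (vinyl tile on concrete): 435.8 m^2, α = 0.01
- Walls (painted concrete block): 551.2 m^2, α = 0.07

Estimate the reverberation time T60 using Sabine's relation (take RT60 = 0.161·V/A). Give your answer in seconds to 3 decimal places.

Equivalent absorption area: A = 435.8×0.63 + 435.8×0.01 + 551.2×0.07 = 317.496 m^2.
V = 24.9·17.5·6.5 = 2832.375 m³.
T = 0.161 V/A = 0.161·2832.375/317.496 = 1.436 s.

1.436 seconds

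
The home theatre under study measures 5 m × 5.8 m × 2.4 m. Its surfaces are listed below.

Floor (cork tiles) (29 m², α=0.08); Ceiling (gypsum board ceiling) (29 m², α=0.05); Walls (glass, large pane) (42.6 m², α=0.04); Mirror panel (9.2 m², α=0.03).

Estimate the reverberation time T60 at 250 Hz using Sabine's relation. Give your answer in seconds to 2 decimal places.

1.95 s

Equivalent absorption area: A = 29*0.08 + 29*0.05 + 42.6*0.04 + 9.2*0.03 = 5.750 m².
Room volume: 69.6 m³.
T = 0.161 V/A = 0.161·69.6/5.750 = 1.95 s.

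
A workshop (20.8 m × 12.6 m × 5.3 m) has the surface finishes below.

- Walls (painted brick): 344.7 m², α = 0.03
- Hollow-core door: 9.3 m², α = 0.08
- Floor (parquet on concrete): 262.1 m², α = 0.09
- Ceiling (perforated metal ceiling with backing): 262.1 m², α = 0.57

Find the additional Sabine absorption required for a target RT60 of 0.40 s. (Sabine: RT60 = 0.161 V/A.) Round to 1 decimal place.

Equivalent absorption area: A₁ = 344.7×0.03 + 9.3×0.08 + 262.1×0.09 + 262.1×0.57 = 184.071 m².
For T = 0.40 s, need A₂ = 0.161·V/T = 0.161·1389.024/0.40 = 559.082 sabins.
Additional absorption ΔA = 559.082 − 184.071 = 375.0 sabins.

375.0 sabins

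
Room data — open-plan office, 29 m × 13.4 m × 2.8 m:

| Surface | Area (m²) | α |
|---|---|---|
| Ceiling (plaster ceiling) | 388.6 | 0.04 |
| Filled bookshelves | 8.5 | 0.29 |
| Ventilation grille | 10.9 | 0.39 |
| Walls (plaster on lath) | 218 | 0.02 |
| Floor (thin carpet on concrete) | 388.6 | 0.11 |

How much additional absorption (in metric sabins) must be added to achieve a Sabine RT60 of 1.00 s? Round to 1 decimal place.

Total absorption A₁ = 388.6·0.04 + 8.5·0.29 + 10.9·0.39 + 218·0.02 + 388.6·0.11
  = 15.544 + 2.465 + 4.251 + 4.360 + 42.746 = 69.366 m² sabins.
For T = 1.00 s, need A₂ = 0.161·V/T = 0.161·1088.08/1.00 = 175.181 sabins.
ΔA = A₂ − A₁ = 175.181 − 69.366 = 105.8 sabins.

105.8 sabins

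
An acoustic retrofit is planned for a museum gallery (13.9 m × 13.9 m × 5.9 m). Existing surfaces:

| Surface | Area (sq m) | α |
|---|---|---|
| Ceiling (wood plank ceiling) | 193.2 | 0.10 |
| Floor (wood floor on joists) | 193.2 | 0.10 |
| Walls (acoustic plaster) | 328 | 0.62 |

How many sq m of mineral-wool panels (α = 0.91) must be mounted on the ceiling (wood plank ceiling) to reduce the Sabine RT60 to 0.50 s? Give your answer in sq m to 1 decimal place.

Total absorption A₁ = 193.2·0.10 + 193.2·0.10 + 328·0.62
  = 19.320 + 19.320 + 203.360 = 242.000 sq m sabins.
Required A₂ = 0.161·1139.939/0.50 = 367.060 sabins.
ΔA needed = 367.060 − 242.000 = 125.060 sabins.
Net gain per sq m: Δα = 0.91 − 0.10 = 0.81.
Panel area = 125.060 / 0.81 = 154.4 sq m.

154.4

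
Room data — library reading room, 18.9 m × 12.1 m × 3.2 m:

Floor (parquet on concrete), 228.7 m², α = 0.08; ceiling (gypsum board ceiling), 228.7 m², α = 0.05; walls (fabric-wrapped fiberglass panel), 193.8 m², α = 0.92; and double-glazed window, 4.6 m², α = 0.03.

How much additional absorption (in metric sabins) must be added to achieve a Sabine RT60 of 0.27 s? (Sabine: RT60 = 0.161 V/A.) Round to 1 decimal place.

Summing Sᵢαᵢ: 18.296 + 11.435 + 178.296 + 0.138 → A₁ = 208.165 sabins.
V = 731.808 m³. Required absorption A₂ = 0.161 × 731.808 / 0.27 = 436.374 sabins.
ΔA = A₂ − A₁ = 436.374 − 208.165 = 228.2 sabins.

228.2 sabins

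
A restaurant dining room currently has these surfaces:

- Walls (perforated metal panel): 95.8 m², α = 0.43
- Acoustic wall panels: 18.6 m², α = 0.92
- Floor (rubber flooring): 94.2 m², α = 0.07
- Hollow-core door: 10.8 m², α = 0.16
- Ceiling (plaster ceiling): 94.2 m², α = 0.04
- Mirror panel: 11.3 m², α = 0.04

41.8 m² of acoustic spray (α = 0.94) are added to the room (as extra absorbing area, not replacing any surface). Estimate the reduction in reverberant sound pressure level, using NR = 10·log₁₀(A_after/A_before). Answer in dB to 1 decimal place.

Equivalent absorption area: A_before = 95.8×0.43 + 18.6×0.92 + 94.2×0.07 + 10.8×0.16 + 94.2×0.04 + 11.3×0.04 = 70.848 m².
Treatment contributes 41.8·0.94 = 39.292 sabins.
A_after = 70.848 + 39.292 = 110.140 sabins.
NR = 10·log₁₀(110.140/70.848) = 1.9 dB.

1.9 dB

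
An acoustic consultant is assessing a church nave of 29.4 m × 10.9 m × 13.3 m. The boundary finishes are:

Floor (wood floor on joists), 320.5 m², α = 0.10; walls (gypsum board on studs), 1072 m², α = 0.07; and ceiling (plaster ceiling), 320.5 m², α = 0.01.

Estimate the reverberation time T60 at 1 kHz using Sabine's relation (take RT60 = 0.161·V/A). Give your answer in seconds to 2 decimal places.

A = Σ Sᵢαᵢ = 320.5×0.10 + 1072×0.07 + 320.5×0.01 = 110.295 sabins.
V = 29.4·10.9·13.3 = 4262.118 m³.
RT60 = 0.161 · V / A = 0.161 × 4262.118 / 110.295 = 6.22 s.

6.22 s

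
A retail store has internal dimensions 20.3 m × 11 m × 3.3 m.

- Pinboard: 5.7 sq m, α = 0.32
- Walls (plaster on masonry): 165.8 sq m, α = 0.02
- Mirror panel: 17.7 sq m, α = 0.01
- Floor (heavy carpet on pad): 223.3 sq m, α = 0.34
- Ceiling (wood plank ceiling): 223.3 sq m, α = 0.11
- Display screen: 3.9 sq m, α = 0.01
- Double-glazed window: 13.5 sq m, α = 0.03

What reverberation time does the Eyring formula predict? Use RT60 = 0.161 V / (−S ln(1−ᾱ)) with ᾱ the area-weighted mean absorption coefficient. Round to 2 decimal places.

1.02 s

S = Σ Sᵢ = 653.2 sq m.
Σ(Sᵢαᵢ) = 5.7·0.32 + 165.8·0.02 + 17.7·0.01 + 223.3·0.34 + 223.3·0.11 + 3.9·0.01 + 13.5·0.03 = 106.246.
ᾱ = 106.246 / 653.2 = 0.1627.
Eyring denominator: −S ln(1−ᾱ) = 115.991.
V = 20.3 × 11 × 3.3 = 736.89 m³.
T = 0.161·V/[−S·ln(1−ᾱ)] = 0.161·736.89/115.991 = 1.02 s.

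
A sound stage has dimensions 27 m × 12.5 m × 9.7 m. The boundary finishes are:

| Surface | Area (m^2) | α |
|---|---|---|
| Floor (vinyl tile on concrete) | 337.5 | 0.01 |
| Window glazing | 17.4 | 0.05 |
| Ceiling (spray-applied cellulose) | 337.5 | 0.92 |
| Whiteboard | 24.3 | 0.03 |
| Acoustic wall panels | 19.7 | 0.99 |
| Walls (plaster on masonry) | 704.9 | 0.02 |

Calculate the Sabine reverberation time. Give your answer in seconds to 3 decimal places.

1.510 s

Total absorption A = 337.5*0.01 + 17.4*0.05 + 337.5*0.92 + 24.3*0.03 + 19.7*0.99 + 704.9*0.02
  = 3.375 + 0.870 + 310.500 + 0.729 + 19.503 + 14.098 = 349.075 m^2 sabins.
V = 27·12.5·9.7 = 3273.75 m³.
RT60 = 0.161 · V / A = 0.161 × 3273.75 / 349.075 = 1.510 s.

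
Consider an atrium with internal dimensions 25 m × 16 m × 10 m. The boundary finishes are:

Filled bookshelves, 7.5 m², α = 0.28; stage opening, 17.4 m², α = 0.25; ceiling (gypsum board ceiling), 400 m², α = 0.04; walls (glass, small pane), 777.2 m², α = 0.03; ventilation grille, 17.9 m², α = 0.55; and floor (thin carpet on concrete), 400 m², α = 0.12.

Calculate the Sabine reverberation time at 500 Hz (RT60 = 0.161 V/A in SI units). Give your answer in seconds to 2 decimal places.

Equivalent absorption area: A = 7.5*0.28 + 17.4*0.25 + 400*0.04 + 777.2*0.03 + 17.9*0.55 + 400*0.12 = 103.611 m².
Volume V = 25 × 16 × 10 = 4000 m³.
Sabine: RT60 = 0.161 × 4000 / 103.611 = 6.22 s.

6.22 sec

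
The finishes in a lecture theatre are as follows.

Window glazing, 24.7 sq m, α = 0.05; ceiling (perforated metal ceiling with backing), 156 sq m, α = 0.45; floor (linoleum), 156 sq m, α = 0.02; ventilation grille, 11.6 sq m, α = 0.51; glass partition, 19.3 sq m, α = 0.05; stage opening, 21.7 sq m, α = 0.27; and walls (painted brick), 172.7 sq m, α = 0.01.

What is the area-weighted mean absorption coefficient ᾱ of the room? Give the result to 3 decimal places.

0.158

S = Σ Sᵢ = 24.7 + 156 + 156 + 11.6 + 19.3 + 21.7 + 172.7 = 562.0 sq m.
A = 24.7*0.05 + 156*0.45 + 156*0.02 + 11.6*0.51 + 19.3*0.05 + 21.7*0.27 + 172.7*0.01 = 89.022 sabins.
ᾱ = A/S = 0.158.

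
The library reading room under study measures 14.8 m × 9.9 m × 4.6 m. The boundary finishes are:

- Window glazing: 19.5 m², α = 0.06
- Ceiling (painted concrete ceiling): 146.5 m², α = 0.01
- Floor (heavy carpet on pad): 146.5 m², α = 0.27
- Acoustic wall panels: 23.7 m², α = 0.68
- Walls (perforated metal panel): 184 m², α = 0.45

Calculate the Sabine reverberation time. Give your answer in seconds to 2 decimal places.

A = Σ Sᵢαᵢ = 19.5·0.06 + 146.5·0.01 + 146.5·0.27 + 23.7·0.68 + 184·0.45 = 141.106 sabins.
V = 14.8·9.9·4.6 = 673.992 m³.
RT60 = 0.161 · V / A = 0.161 × 673.992 / 141.106 = 0.77 s.

0.77 s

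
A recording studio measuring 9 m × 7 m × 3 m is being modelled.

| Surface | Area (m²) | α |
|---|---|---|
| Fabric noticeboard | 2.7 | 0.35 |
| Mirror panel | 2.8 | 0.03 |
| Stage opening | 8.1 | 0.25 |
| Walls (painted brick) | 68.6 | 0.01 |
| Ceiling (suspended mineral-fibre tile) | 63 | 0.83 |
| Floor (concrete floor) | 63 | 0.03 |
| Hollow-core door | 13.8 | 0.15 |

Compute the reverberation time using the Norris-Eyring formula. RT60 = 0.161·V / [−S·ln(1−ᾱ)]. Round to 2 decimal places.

Total surface area S = 2.7 + 2.8 + 8.1 + 68.6 + 63 + 63 + 13.8 = 222.0 m².
Σ(Sᵢαᵢ) = 2.7·0.35 + 2.8·0.03 + 8.1·0.25 + 68.6·0.01 + 63·0.83 + 63·0.03 + 13.8·0.15 = 59.990.
Mean coefficient ᾱ = A/S = 0.2702.
−S·ln(1−ᾱ) = −222.0 × ln(1 − 0.2702) = 69.927.
V = 9 × 7 × 3 = 189 m³.
RT60 = 0.161 × 189 / 69.927 = 0.44 s.

0.44 sec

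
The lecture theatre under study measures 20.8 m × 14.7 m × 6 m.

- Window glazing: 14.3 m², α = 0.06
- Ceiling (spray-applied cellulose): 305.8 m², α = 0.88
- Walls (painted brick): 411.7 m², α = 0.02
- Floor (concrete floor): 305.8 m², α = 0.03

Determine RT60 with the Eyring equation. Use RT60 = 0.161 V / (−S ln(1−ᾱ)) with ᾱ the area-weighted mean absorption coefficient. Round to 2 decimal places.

0.88 sec

S = Σ Sᵢ = 1037.6 m².
Absorption A = 14.3·0.06 + 305.8·0.88 + 411.7·0.02 + 305.8·0.03 = 287.370 sabins.
Mean coefficient ᾱ = A/S = 0.2770.
Eyring denominator: −S ln(1−ᾱ) = 336.541.
V = 20.8 × 14.7 × 6 = 1834.56 m³.
T = 0.161·V/[−S·ln(1−ᾱ)] = 0.161·1834.56/336.541 = 0.88 s.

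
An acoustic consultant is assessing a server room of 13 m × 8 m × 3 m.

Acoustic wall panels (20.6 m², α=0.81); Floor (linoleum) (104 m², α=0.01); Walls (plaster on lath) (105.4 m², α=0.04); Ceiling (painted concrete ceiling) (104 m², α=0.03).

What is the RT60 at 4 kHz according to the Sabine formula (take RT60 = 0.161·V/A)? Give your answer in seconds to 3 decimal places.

2.004 seconds

Total absorption A = 20.6*0.81 + 104*0.01 + 105.4*0.04 + 104*0.03
  = 16.686 + 1.040 + 4.216 + 3.120 = 25.062 m² sabins.
Volume V = 13 × 8 × 3 = 312 m³.
Sabine: RT60 = 0.161 × 312 / 25.062 = 2.004 s.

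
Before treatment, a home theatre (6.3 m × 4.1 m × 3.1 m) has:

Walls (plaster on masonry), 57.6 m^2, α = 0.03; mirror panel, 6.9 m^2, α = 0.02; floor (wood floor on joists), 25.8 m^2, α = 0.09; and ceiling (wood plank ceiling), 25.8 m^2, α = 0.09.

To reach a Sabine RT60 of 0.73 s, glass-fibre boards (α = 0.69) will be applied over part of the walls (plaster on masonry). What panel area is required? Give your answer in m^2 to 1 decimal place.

16.9

Summing Sᵢαᵢ: 1.728 + 0.138 + 2.322 + 2.322 → A₁ = 6.510 sabins.
Required A₂ = 0.161·80.073/0.73 = 17.660 sabins.
Absorption to add: 17.660 − 6.510 = 11.150 sabins.
Each m^2 of panel replacing the walls (plaster on masonry) adds (0.69 − 0.03) = 0.66 sabins.
Area = ΔA/Δα = 11.150/0.66 = 16.9 m^2.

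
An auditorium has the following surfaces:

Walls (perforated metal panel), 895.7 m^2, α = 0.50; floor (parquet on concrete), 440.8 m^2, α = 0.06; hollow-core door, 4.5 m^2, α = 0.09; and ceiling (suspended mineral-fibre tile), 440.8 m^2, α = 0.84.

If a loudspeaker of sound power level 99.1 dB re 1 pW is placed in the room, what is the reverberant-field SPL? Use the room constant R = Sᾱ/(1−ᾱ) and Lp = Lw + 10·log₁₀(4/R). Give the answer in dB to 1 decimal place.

A = 844.975 sabins; S = 1781.8 m^2.
ᾱ = 0.4742, so room constant R = A/(1−ᾱ) = 1607.027 m^2.
Lp = 99.1 + 10·log₁₀(4/1607.027) = 99.1 + (-26.04) = 73.1 dB.

73.1 dB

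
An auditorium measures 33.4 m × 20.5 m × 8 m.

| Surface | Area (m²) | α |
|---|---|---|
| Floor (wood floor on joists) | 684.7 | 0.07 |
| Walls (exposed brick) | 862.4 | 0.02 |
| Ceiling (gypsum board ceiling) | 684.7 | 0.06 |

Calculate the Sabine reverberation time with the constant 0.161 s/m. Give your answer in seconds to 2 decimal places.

8.30 s

A = Σ Sᵢαᵢ = 684.7·0.07 + 862.4·0.02 + 684.7·0.06 = 106.259 sabins.
Volume V = 33.4 × 20.5 × 8 = 5477.6 m³.
RT60 = 0.161 · V / A = 0.161 × 5477.6 / 106.259 = 8.30 s.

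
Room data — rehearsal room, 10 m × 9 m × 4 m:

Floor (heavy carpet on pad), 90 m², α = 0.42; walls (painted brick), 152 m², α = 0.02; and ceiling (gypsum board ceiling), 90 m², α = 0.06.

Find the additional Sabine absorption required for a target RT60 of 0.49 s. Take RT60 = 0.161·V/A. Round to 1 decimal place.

Equivalent absorption area: A₁ = 90*0.42 + 152*0.02 + 90*0.06 = 46.240 m².
V = 360 m³. Required absorption A₂ = 0.161 × 360 / 0.49 = 118.286 sabins.
ΔA = A₂ − A₁ = 118.286 − 46.240 = 72.0 sabins.

72.0 sabins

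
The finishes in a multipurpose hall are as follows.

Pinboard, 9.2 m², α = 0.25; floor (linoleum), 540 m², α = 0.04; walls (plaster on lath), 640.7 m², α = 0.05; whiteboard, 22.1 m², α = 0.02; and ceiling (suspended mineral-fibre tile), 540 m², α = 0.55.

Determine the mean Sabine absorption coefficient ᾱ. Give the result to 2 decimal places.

0.20

Total surface area S = 1752.0 m².
Σ(Sᵢαᵢ) = 9.2·0.25 + 540·0.04 + 640.7·0.05 + 22.1·0.02 + 540·0.55 = 353.377.
ᾱ = A/S = 0.20.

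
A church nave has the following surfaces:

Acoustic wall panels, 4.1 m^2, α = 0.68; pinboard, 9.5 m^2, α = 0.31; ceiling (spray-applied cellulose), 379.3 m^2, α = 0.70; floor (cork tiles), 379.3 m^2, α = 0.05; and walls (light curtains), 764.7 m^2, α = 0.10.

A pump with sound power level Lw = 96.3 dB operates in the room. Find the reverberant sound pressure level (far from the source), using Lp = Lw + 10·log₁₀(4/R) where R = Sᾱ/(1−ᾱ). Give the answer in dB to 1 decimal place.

75.5 dB

A = 366.678 sabins; S = 1536.9 m^2.
ᾱ = 366.678/1536.9 = 0.2386; R = Sᾱ/(1−ᾱ) = 366.678/(1−0.2386) = 481.584 m^2.
Lp = 96.3 + 10·log₁₀(4/481.584) = 96.3 + (-20.81) = 75.5 dB.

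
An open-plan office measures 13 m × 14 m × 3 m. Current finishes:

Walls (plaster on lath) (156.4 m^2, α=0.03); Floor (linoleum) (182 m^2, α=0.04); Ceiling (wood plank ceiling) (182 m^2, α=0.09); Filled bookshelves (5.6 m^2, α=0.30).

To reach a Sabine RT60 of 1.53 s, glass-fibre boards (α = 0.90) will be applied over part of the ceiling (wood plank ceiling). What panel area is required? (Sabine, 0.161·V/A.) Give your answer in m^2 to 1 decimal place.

A₁ = Σ Sᵢαᵢ = 156.4×0.03 + 182×0.04 + 182×0.09 + 5.6×0.30 = 30.032 sabins.
V = 546 m³. Target absorption A₂ = 0.161 × 546 / 1.53 = 57.455 sabins.
ΔA needed = 57.455 − 30.032 = 27.423 sabins.
Each m^2 of panel replacing the ceiling (wood plank ceiling) adds (0.90 − 0.09) = 0.81 sabins.
Area = ΔA/Δα = 27.423/0.81 = 33.9 m^2.

33.9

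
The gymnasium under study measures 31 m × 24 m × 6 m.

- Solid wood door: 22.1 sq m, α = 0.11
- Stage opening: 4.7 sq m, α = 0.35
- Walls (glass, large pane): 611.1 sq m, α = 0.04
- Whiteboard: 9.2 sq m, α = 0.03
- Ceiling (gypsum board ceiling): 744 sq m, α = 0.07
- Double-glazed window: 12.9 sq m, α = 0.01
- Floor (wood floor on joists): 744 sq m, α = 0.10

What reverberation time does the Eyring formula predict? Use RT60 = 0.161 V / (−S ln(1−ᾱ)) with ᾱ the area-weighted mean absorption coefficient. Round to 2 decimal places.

Total surface area S = 22.1 + 4.7 + 611.1 + 9.2 + 744 + 12.9 + 744 = 2148.0 sq m.
Σ(Sᵢαᵢ) = 22.1×0.11 + 4.7×0.35 + 611.1×0.04 + 9.2×0.03 + 744×0.07 + 12.9×0.01 + 744×0.10 = 155.405.
ᾱ = 155.405 / 2148.0 = 0.0723.
Eyring denominator: −S ln(1−ᾱ) = 161.201.
V = 31 × 24 × 6 = 4464 m³.
T = 0.161·V/[−S·ln(1−ᾱ)] = 0.161·4464/161.201 = 4.46 s.

4.46 s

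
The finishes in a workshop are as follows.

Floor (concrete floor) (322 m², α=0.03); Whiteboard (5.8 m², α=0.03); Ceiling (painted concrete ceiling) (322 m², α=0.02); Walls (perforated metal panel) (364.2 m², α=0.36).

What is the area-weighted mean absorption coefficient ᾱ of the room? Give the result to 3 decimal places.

S = Σ Sᵢ = 322 + 5.8 + 322 + 364.2 = 1014.0 m².
A = 322·0.03 + 5.8·0.03 + 322·0.02 + 364.2·0.36 = 147.386 sabins.
ᾱ = 147.386 / 1014.0 = 0.145.

0.145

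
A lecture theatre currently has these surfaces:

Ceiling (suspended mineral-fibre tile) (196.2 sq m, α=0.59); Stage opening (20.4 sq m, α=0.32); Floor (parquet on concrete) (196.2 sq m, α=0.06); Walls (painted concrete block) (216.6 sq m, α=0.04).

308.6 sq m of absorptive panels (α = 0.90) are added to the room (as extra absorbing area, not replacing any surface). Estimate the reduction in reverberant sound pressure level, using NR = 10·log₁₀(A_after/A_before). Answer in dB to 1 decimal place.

Summing Sᵢαᵢ: 115.758 + 6.528 + 11.772 + 8.664 → A_before = 142.722 sabins.
Treatment contributes 308.6·0.90 = 277.740 sabins.
A_after = 142.722 + 277.740 = 420.462 sabins.
NR = 10·log₁₀(420.462/142.722) = 4.7 dB.

4.7 dB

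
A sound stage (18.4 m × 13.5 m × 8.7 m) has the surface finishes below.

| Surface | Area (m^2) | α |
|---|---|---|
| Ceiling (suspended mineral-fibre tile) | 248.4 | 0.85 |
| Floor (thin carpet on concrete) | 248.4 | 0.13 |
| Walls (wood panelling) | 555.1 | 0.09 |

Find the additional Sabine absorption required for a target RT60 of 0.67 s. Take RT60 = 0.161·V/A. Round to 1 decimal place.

225.9 sabins

Summing Sᵢαᵢ: 211.140 + 32.292 + 49.959 → A₁ = 293.391 sabins.
Target A₂ = 0.161·2161.08/0.67 = 519.304 sabins (V = 2161.08 m³).
Additional absorption ΔA = 519.304 − 293.391 = 225.9 sabins.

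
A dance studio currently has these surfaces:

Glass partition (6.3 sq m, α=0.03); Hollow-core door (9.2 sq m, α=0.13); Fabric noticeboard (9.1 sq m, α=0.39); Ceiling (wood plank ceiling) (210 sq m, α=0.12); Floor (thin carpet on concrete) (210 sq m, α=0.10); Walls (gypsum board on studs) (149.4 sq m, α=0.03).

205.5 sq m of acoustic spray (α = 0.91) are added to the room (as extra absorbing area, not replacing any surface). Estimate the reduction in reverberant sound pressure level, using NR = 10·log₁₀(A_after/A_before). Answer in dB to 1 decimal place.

Summing Sᵢαᵢ: 0.189 + 1.196 + 3.549 + 25.200 + 21.000 + 4.482 → A_before = 55.616 sabins.
Added absorption = 205.5 × 0.91 = 187.005 sabins.
A_after = 55.616 + 187.005 = 242.621 sabins.
NR = 10·log₁₀(242.621/55.616) = 6.4 dB.

6.4 dB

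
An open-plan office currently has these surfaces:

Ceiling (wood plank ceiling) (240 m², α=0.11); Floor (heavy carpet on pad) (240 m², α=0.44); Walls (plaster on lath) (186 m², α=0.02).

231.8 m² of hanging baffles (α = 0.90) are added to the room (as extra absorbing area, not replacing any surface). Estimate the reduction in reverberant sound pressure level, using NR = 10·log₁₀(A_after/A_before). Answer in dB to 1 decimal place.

Summing Sᵢαᵢ: 26.400 + 105.600 + 3.720 → A_before = 135.720 sabins.
Added absorption = 231.8 × 0.90 = 208.620 sabins.
New total A_after = 344.340 sabins.
NR = 10·log₁₀(344.340/135.720) = 4.0 dB.

4.0 dB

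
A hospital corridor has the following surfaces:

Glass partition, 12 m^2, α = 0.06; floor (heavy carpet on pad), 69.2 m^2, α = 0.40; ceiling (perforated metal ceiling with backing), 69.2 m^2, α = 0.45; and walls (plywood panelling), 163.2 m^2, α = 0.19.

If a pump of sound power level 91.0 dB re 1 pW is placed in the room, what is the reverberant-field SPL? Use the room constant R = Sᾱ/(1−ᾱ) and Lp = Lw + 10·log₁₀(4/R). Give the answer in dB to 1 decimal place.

A = 90.548 sabins; S = 313.6 m^2.
ᾱ = 90.548/313.6 = 0.2887; R = Sᾱ/(1−ᾱ) = 90.548/(1−0.2887) = 127.299 m^2.
Lp = Lw + 10 log₁₀(4/R) = 91.0 -15.03 = 76.0 dB.

76.0 dB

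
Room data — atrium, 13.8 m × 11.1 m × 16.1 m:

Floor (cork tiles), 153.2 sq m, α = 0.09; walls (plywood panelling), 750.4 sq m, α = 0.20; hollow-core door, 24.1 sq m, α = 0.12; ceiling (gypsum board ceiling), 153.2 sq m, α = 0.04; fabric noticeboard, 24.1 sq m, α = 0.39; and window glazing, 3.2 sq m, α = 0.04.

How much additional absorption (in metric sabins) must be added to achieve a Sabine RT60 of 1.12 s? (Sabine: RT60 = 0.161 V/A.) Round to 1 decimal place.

172.1 sabins

A₁ = Σ Sᵢαᵢ = 153.2×0.09 + 750.4×0.20 + 24.1×0.12 + 153.2×0.04 + 24.1×0.39 + 3.2×0.04 = 182.415 sabins.
Target A₂ = 0.161·2466.198/1.12 = 354.516 sabins (V = 2466.198 m³).
ΔA = A₂ − A₁ = 354.516 − 182.415 = 172.1 sabins.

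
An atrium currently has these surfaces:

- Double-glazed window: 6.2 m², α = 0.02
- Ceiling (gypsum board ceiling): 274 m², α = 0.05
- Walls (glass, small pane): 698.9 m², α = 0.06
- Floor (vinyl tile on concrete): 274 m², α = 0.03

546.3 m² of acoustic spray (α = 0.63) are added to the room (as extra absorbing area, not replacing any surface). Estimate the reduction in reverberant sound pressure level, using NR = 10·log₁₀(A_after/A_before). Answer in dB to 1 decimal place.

Summing Sᵢαᵢ: 0.124 + 13.700 + 41.934 + 8.220 → A_before = 63.978 sabins.
Treatment contributes 546.3·0.63 = 344.169 sabins.
New total A_after = 408.147 sabins.
Reduction = 10 log₁₀(A_after/A_before) = 10 log₁₀(6.3795) = 8.0 dB.

8.0 dB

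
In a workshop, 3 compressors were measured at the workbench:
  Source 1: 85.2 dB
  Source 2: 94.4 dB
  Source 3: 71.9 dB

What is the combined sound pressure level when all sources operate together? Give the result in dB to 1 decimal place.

94.9 dB

Converting to relative power and adding: 10^(85.2/10) + 10^(94.4/10) + 10^(71.9/10) = 3.101e+09.
L_total = 10·log₁₀(3.101e+09) = 94.9 dB.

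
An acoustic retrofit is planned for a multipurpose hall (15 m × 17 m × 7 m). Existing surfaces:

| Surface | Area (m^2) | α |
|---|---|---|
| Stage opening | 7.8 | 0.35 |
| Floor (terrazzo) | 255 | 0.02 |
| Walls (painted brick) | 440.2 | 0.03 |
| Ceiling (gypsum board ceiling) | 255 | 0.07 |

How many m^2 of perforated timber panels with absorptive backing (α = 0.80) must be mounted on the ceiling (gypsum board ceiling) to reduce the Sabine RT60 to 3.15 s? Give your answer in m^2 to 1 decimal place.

Summing Sᵢαᵢ: 2.730 + 5.100 + 13.206 + 17.850 → A₁ = 38.886 sabins.
V = 1785 m³. Target absorption A₂ = 0.161 × 1785 / 3.15 = 91.233 sabins.
Absorption to add: 91.233 − 38.886 = 52.347 sabins.
Net gain per m^2: Δα = 0.80 − 0.07 = 0.73.
Panel area = 52.347 / 0.73 = 71.7 m^2.

71.7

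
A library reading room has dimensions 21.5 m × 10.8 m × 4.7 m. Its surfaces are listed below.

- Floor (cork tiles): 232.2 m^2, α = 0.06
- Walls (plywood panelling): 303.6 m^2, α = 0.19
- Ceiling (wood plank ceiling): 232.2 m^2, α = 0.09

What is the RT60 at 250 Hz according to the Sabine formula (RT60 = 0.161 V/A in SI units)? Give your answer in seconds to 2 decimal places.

1.90 s

Equivalent absorption area: A = 232.2*0.06 + 303.6*0.19 + 232.2*0.09 = 92.514 m^2.
Volume V = 21.5 × 10.8 × 4.7 = 1091.34 m³.
RT60 = 0.161 · V / A = 0.161 × 1091.34 / 92.514 = 1.90 s.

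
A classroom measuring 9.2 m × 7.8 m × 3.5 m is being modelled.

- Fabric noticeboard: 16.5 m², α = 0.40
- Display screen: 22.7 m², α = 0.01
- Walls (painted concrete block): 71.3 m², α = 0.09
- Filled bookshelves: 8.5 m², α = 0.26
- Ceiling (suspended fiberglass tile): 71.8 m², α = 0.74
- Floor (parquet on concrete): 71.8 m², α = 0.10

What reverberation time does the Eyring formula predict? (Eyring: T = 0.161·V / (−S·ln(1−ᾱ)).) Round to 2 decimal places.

S = Σ Sᵢ = 262.6 m².
Σ(Sᵢαᵢ) = 16.5·0.40 + 22.7·0.01 + 71.3·0.09 + 8.5·0.26 + 71.8·0.74 + 71.8·0.10 = 75.766.
Mean coefficient ᾱ = A/S = 0.2885.
−S·ln(1−ᾱ) = −262.6 × ln(1 − 0.2885) = 89.384.
V = 9.2 × 7.8 × 3.5 = 251.16 m³.
T = 0.161·V/[−S·ln(1−ᾱ)] = 0.161·251.16/89.384 = 0.45 s.

0.45 s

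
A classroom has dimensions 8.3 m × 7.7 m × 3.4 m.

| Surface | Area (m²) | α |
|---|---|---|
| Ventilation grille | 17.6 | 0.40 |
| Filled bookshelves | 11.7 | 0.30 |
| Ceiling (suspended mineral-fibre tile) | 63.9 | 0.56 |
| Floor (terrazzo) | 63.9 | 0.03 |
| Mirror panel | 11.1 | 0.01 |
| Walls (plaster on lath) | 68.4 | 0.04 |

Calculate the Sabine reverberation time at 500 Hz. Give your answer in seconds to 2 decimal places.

A = Σ Sᵢαᵢ = 17.6·0.40 + 11.7·0.30 + 63.9·0.56 + 63.9·0.03 + 11.1·0.01 + 68.4·0.04 = 51.098 sabins.
Volume V = 8.3 × 7.7 × 3.4 = 217.294 m³.
T = 0.161 V/A = 0.161·217.294/51.098 = 0.68 s.

0.68 sec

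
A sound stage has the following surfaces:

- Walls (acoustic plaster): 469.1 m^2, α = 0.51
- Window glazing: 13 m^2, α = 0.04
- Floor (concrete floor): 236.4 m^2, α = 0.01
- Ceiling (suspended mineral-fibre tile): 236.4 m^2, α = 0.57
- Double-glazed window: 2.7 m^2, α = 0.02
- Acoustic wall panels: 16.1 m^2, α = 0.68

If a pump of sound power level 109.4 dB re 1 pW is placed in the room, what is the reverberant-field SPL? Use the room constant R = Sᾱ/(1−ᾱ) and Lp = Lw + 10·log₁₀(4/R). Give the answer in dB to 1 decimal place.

A = 387.875 sabins; S = 973.7 m^2.
ᾱ = 0.3984, so room constant R = A/(1−ᾱ) = 644.739 m^2.
Lp = Lw + 10 log₁₀(4/R) = 109.4 -22.07 = 87.3 dB.

87.3 dB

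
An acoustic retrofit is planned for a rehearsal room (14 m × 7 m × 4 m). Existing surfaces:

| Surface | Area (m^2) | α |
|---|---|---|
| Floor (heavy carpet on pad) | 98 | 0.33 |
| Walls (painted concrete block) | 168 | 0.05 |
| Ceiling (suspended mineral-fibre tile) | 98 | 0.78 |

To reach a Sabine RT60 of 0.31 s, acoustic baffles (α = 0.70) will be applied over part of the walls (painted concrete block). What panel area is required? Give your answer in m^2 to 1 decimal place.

Summing Sᵢαᵢ: 32.340 + 8.400 + 76.440 → A₁ = 117.180 sabins.
Required A₂ = 0.161·392/0.31 = 203.587 sabins.
Absorption to add: 203.587 − 117.180 = 86.407 sabins.
Net gain per m^2: Δα = 0.70 − 0.05 = 0.65.
Panel area = 86.407 / 0.65 = 132.9 m^2.

132.9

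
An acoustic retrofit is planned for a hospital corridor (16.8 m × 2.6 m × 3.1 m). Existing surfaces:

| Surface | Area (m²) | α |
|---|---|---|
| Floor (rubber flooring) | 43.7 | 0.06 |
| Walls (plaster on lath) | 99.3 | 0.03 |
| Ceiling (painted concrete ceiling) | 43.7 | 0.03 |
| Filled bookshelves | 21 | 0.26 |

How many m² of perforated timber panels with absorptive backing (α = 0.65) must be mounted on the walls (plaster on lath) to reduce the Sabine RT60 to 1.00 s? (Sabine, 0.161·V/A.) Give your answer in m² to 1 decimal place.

Summing Sᵢαᵢ: 2.622 + 2.979 + 1.311 + 5.460 → A₁ = 12.372 sabins.
Required A₂ = 0.161·135.408/1.00 = 21.801 sabins.
ΔA needed = 21.801 − 12.372 = 9.429 sabins.
Each m² of panel replacing the walls (plaster on lath) adds (0.65 − 0.03) = 0.62 sabins.
Area = ΔA/Δα = 9.429/0.62 = 15.2 m².

15.2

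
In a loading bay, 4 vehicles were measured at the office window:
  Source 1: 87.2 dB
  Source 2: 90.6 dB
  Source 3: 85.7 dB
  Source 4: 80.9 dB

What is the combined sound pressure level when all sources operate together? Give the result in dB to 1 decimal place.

93.4 dB

Σ 10^(Lᵢ/10) = 2.168e+09.
L_total = 10·log₁₀(2.168e+09) = 93.4 dB.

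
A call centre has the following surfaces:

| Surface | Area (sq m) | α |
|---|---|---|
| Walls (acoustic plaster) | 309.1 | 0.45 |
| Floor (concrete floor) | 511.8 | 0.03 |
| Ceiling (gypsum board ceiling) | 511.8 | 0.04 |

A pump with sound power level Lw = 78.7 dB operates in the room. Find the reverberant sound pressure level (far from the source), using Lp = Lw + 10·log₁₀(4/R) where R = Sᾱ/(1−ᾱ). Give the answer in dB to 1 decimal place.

61.7 dB

A = 174.921 sabins; S = 1332.7 sq m.
ᾱ = 0.1313, so room constant R = A/(1−ᾱ) = 201.360 sq m.
Lp = Lw + 10 log₁₀(4/R) = 78.7 -17.02 = 61.7 dB.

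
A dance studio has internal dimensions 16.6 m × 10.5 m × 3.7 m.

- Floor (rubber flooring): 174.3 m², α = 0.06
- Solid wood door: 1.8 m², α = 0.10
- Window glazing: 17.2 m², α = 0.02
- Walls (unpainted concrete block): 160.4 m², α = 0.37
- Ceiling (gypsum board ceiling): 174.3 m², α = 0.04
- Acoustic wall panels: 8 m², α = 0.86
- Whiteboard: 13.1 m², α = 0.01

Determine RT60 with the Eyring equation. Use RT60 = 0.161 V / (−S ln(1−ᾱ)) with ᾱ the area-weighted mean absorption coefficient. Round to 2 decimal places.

Total surface area S = 174.3 + 1.8 + 17.2 + 160.4 + 174.3 + 8 + 13.1 = 549.1 m².
Absorption A = 174.3·0.06 + 1.8·0.10 + 17.2·0.02 + 160.4·0.37 + 174.3·0.04 + 8·0.86 + 13.1·0.01 = 84.313 sabins.
Mean coefficient ᾱ = A/S = 0.1535.
Eyring denominator: −S ln(1−ᾱ) = 91.505.
V = 16.6 × 10.5 × 3.7 = 644.91 m³.
RT60 = 0.161 × 644.91 / 91.505 = 1.13 s.

1.13 s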